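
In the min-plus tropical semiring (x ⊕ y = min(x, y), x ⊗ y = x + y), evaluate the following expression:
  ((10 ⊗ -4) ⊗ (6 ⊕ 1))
((10 ⊗ -4) ⊗ (6 ⊕ 1)) = 7

Expand innermost to outermost. Recall ⊕ takes the minimum of its arguments and ⊗ takes their sum. Working out the expression ((10 ⊗ -4) ⊗ (6 ⊕ 1)) gives 7.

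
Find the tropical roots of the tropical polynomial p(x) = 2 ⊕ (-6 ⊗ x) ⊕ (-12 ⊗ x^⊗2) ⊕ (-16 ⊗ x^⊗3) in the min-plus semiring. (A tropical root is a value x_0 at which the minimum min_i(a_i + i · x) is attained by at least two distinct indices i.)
Roots: {4, 6, 8}

Each tropical root is a break point of the lower envelope of the lines y = a_i + i · x (there are 4 lines, with slopes 0, 1, ..., 3). Only the lines that attain the minimum somewhere contribute to roots; other lines are dominated. Here the surviving (envelope) indices are i = 3, i = 2, i = 1, i = 0.
Intersections between consecutive envelope lines give the roots: for adjacent envelope indices i < j the intersection is x = (a_i − a_j) / (j − i). Reading off the sorted break points: {4, 6, 8}.
Verification: at each break x_0, at least two indices attain the minimum of min_i(a_i + i · x_0).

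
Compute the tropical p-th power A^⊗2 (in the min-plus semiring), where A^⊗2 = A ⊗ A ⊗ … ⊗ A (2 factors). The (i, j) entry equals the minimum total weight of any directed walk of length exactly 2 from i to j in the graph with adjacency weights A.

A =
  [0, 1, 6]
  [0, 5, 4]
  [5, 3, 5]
A^⊗2 =
  [0, 1, 5]
  [0, 1, 6]
  [3, 6, 7]

Each entry (A^⊗2)_ij equals the minimum over all length-2 walks i = v_0 → v_1 → … → v_2 = j of Σ_t A[v_t][v_{t+1}]. For example, for (i, j) = (0, 2) we minimise over 3 possible intermediate vertex sequences; the minimum is 5, attained along the walk 0 → 1 → 2.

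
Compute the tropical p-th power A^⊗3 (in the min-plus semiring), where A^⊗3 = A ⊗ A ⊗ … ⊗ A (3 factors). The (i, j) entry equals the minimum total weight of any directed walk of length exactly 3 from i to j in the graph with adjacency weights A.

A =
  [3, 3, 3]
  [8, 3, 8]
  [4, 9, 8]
A^⊗3 =
  [9, 9, 9]
  [14, 9, 14]
  [10, 10, 10]

Each entry (A^⊗3)_ij equals the minimum over all length-3 walks i = v_0 → v_1 → … → v_3 = j of Σ_t A[v_t][v_{t+1}]. For example, for (i, j) = (0, 2) we minimise over 9 possible intermediate vertex sequences; the minimum is 9, attained along the walk 0 → 0 → 0 → 2.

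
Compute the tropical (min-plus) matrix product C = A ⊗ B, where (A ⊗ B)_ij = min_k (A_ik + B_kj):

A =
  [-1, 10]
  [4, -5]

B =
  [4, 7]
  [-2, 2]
A ⊗ B =
  [3, 6]
  [-7, -3]

Apply the min-plus product entry-by-entry:
  C[0][0] = min over k of (A[0][0] + B[0][0] = -1 + 4 = 3, A[0][1] + B[1][0] = 10 + -2 = 8) = 3 (attained at k = 0)
  C[0][1] = min over k of (A[0][0] + B[0][1] = -1 + 7 = 6, A[0][1] + B[1][1] = 10 + 2 = 12) = 6 (attained at k = 0)
  C[1][0] = min over k of (A[1][0] + B[0][0] = 4 + 4 = 8, A[1][1] + B[1][0] = -5 + -2 = -7) = -7 (attained at k = 1)
  C[1][1] = min over k of (A[1][0] + B[0][1] = 4 + 7 = 11, A[1][1] + B[1][1] = -5 + 2 = -3) = -3 (attained at k = 1)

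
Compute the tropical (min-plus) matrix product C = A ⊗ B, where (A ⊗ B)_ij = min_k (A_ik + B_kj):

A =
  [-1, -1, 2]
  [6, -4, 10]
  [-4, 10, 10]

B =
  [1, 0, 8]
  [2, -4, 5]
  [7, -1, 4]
A ⊗ B =
  [0, -5, 4]
  [-2, -8, 1]
  [-3, -4, 4]

Apply the min-plus product entry-by-entry:
  C[0][0] = min over k of (A[0][0] + B[0][0] = -1 + 1 = 0, A[0][1] + B[1][0] = -1 + 2 = 1, A[0][2] + B[2][0] = 2 + 7 = 9) = 0 (attained at k = 0)
  C[0][1] = min over k of (A[0][0] + B[0][1] = -1 + 0 = -1, A[0][1] + B[1][1] = -1 + -4 = -5, A[0][2] + B[2][1] = 2 + -1 = 1) = -5 (attained at k = 1)
  C[0][2] = min over k of (A[0][0] + B[0][2] = -1 + 8 = 7, A[0][1] + B[1][2] = -1 + 5 = 4, A[0][2] + B[2][2] = 2 + 4 = 6) = 4 (attained at k = 1)
  C[1][0] = min over k of (A[1][0] + B[0][0] = 6 + 1 = 7, A[1][1] + B[1][0] = -4 + 2 = -2, A[1][2] + B[2][0] = 10 + 7 = 17) = -2 (attained at k = 1)
  C[1][1] = min over k of (A[1][0] + B[0][1] = 6 + 0 = 6, A[1][1] + B[1][1] = -4 + -4 = -8, A[1][2] + B[2][1] = 10 + -1 = 9) = -8 (attained at k = 1)
  C[1][2] = min over k of (A[1][0] + B[0][2] = 6 + 8 = 14, A[1][1] + B[1][2] = -4 + 5 = 1, A[1][2] + B[2][2] = 10 + 4 = 14) = 1 (attained at k = 1)
  C[2][0] = min over k of (A[2][0] + B[0][0] = -4 + 1 = -3, A[2][1] + B[1][0] = 10 + 2 = 12, A[2][2] + B[2][0] = 10 + 7 = 17) = -3 (attained at k = 0)
  C[2][1] = min over k of (A[2][0] + B[0][1] = -4 + 0 = -4, A[2][1] + B[1][1] = 10 + -4 = 6, A[2][2] + B[2][1] = 10 + -1 = 9) = -4 (attained at k = 0)
  C[2][2] = min over k of (A[2][0] + B[0][2] = -4 + 8 = 4, A[2][1] + B[1][2] = 10 + 5 = 15, A[2][2] + B[2][2] = 10 + 4 = 14) = 4 (attained at k = 0)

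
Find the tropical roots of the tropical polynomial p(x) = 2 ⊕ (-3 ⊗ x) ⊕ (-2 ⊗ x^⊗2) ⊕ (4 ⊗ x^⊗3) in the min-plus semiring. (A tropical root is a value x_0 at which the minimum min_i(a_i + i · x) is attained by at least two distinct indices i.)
Roots: {-6, -1, 5}

Each tropical root is a break point of the lower envelope of the lines y = a_i + i · x (there are 4 lines, with slopes 0, 1, ..., 3). Only the lines that attain the minimum somewhere contribute to roots; other lines are dominated. Here the surviving (envelope) indices are i = 3, i = 2, i = 1, i = 0.
Intersections between consecutive envelope lines give the roots: for adjacent envelope indices i < j the intersection is x = (a_i − a_j) / (j − i). Reading off the sorted break points: {-6, -1, 5}.
Verification: at each break x_0, at least two indices attain the minimum of min_i(a_i + i · x_0).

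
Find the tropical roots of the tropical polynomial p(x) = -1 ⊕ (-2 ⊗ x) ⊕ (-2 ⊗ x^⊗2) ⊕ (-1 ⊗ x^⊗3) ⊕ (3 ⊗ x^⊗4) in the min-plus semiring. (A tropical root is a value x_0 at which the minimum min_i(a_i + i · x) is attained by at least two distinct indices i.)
Roots: {-4, -1, 0, 1}

Each tropical root is a break point of the lower envelope of the lines y = a_i + i · x (there are 5 lines, with slopes 0, 1, ..., 4). Only the lines that attain the minimum somewhere contribute to roots; other lines are dominated. Here the surviving (envelope) indices are i = 4, i = 3, i = 2, i = 1, i = 0.
Intersections between consecutive envelope lines give the roots: for adjacent envelope indices i < j the intersection is x = (a_i − a_j) / (j − i). Reading off the sorted break points: {-4, -1, 0, 1}.
Verification: at each break x_0, at least two indices attain the minimum of min_i(a_i + i · x_0).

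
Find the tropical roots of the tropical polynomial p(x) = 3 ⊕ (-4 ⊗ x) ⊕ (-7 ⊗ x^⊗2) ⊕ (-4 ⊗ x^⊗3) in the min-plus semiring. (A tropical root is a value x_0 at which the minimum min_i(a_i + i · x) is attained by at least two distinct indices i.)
Roots: {-3, 3, 7}

Each tropical root is a break point of the lower envelope of the lines y = a_i + i · x (there are 4 lines, with slopes 0, 1, ..., 3). Only the lines that attain the minimum somewhere contribute to roots; other lines are dominated. Here the surviving (envelope) indices are i = 3, i = 2, i = 1, i = 0.
Intersections between consecutive envelope lines give the roots: for adjacent envelope indices i < j the intersection is x = (a_i − a_j) / (j − i). Reading off the sorted break points: {-3, 3, 7}.
Verification: at each break x_0, at least two indices attain the minimum of min_i(a_i + i · x_0).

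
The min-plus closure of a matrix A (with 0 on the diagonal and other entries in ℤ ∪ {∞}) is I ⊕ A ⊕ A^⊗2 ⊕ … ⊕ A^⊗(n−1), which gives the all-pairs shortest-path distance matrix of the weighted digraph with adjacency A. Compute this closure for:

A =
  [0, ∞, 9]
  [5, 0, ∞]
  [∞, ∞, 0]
Closure =
  [0, ∞, 9]
  [5, 0, 14]
  [∞, ∞, 0]

This is the Floyd-Warshall all-pairs shortest-path computation. For each intermediate vertex k = 0, 1, …, 2, update dist[i][j] ← min(dist[i][j], dist[i][k] + dist[k][j]). The final matrix gives, for each (i, j), the minimum total weight of any directed path from i to j (possibly empty when i = j).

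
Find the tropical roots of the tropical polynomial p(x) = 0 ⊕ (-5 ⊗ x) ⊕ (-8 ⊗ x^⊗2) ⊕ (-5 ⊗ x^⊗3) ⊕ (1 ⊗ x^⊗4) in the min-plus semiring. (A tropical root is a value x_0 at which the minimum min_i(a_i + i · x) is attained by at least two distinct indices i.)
Roots: {-6, -3, 3, 5}

Each tropical root is a break point of the lower envelope of the lines y = a_i + i · x (there are 5 lines, with slopes 0, 1, ..., 4). Only the lines that attain the minimum somewhere contribute to roots; other lines are dominated. Here the surviving (envelope) indices are i = 4, i = 3, i = 2, i = 1, i = 0.
Intersections between consecutive envelope lines give the roots: for adjacent envelope indices i < j the intersection is x = (a_i − a_j) / (j − i). Reading off the sorted break points: {-6, -3, 3, 5}.
Verification: at each break x_0, at least two indices attain the minimum of min_i(a_i + i · x_0).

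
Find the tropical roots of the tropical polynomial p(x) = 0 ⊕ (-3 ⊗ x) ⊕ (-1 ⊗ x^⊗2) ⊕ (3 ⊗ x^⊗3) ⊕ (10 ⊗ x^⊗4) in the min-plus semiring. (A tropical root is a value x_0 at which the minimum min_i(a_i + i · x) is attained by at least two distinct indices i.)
Roots: {-7, -4, -2, 3}

Each tropical root is a break point of the lower envelope of the lines y = a_i + i · x (there are 5 lines, with slopes 0, 1, ..., 4). Only the lines that attain the minimum somewhere contribute to roots; other lines are dominated. Here the surviving (envelope) indices are i = 4, i = 3, i = 2, i = 1, i = 0.
Intersections between consecutive envelope lines give the roots: for adjacent envelope indices i < j the intersection is x = (a_i − a_j) / (j − i). Reading off the sorted break points: {-7, -4, -2, 3}.
Verification: at each break x_0, at least two indices attain the minimum of min_i(a_i + i · x_0).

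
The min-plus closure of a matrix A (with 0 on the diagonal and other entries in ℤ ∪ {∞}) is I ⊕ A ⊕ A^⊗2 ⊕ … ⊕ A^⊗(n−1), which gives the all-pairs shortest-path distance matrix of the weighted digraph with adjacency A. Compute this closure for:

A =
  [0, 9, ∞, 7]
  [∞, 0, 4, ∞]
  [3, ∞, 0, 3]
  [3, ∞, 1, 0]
Closure =
  [0, 9, 8, 7]
  [7, 0, 4, 7]
  [3, 12, 0, 3]
  [3, 12, 1, 0]

This is the Floyd-Warshall all-pairs shortest-path computation. For each intermediate vertex k = 0, 1, …, 3, update dist[i][j] ← min(dist[i][j], dist[i][k] + dist[k][j]). The final matrix gives, for each (i, j), the minimum total weight of any directed path from i to j (possibly empty when i = j).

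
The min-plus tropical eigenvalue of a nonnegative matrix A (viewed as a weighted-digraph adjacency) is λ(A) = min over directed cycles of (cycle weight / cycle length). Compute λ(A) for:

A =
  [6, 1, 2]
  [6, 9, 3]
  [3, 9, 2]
λ(A) = 2

Enumerate directed cycles and compute their means (weight / length). Sample:
  cycle 0 → 0: weight = 6, length = 1, mean = 6/1 ≈ 6.000
  cycle 1 → 1: weight = 9, length = 1, mean = 9/1 ≈ 9.000
  cycle 2 → 2: weight = 2, length = 1, mean = 2/1 ≈ 2.000
  cycle 0 → 1 → 0: weight = 7, length = 2, mean = 7/2 ≈ 3.500
  cycle 0 → 2 → 0: weight = 5, length = 2, mean = 5/2 ≈ 2.500
  cycle 1 → 0 → 1: weight = 7, length = 2, mean = 7/2 ≈ 3.500
Minimum mean = 2.000, attained e.g. along the cycle 2 → 2 with weight 2 and length 1. So λ(A) = 2/1 = 2.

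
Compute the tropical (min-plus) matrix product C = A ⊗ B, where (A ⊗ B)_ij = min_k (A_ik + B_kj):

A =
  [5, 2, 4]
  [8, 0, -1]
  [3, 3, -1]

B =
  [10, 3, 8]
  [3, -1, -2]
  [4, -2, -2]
A ⊗ B =
  [5, 1, 0]
  [3, -3, -3]
  [3, -3, -3]

Apply the min-plus product entry-by-entry:
  C[0][0] = min over k of (A[0][0] + B[0][0] = 5 + 10 = 15, A[0][1] + B[1][0] = 2 + 3 = 5, A[0][2] + B[2][0] = 4 + 4 = 8) = 5 (attained at k = 1)
  C[0][1] = min over k of (A[0][0] + B[0][1] = 5 + 3 = 8, A[0][1] + B[1][1] = 2 + -1 = 1, A[0][2] + B[2][1] = 4 + -2 = 2) = 1 (attained at k = 1)
  C[0][2] = min over k of (A[0][0] + B[0][2] = 5 + 8 = 13, A[0][1] + B[1][2] = 2 + -2 = 0, A[0][2] + B[2][2] = 4 + -2 = 2) = 0 (attained at k = 1)
  C[1][0] = min over k of (A[1][0] + B[0][0] = 8 + 10 = 18, A[1][1] + B[1][0] = 0 + 3 = 3, A[1][2] + B[2][0] = -1 + 4 = 3) = 3 (attained at k = 1)
  C[1][1] = min over k of (A[1][0] + B[0][1] = 8 + 3 = 11, A[1][1] + B[1][1] = 0 + -1 = -1, A[1][2] + B[2][1] = -1 + -2 = -3) = -3 (attained at k = 2)
  C[1][2] = min over k of (A[1][0] + B[0][2] = 8 + 8 = 16, A[1][1] + B[1][2] = 0 + -2 = -2, A[1][2] + B[2][2] = -1 + -2 = -3) = -3 (attained at k = 2)
  C[2][0] = min over k of (A[2][0] + B[0][0] = 3 + 10 = 13, A[2][1] + B[1][0] = 3 + 3 = 6, A[2][2] + B[2][0] = -1 + 4 = 3) = 3 (attained at k = 2)
  C[2][1] = min over k of (A[2][0] + B[0][1] = 3 + 3 = 6, A[2][1] + B[1][1] = 3 + -1 = 2, A[2][2] + B[2][1] = -1 + -2 = -3) = -3 (attained at k = 2)
  C[2][2] = min over k of (A[2][0] + B[0][2] = 3 + 8 = 11, A[2][1] + B[1][2] = 3 + -2 = 1, A[2][2] + B[2][2] = -1 + -2 = -3) = -3 (attained at k = 2)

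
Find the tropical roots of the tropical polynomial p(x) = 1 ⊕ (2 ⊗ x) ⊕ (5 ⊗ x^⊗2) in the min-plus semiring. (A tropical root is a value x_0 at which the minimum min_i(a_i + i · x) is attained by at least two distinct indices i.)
Roots: {-3, -1}

Each tropical root is a break point of the lower envelope of the lines y = a_i + i · x (there are 3 lines, with slopes 0, 1, ..., 2). Only the lines that attain the minimum somewhere contribute to roots; other lines are dominated. Here the surviving (envelope) indices are i = 2, i = 1, i = 0.
Intersections between consecutive envelope lines give the roots: for adjacent envelope indices i < j the intersection is x = (a_i − a_j) / (j − i). Reading off the sorted break points: {-3, -1}.
Verification: at each break x_0, at least two indices attain the minimum of min_i(a_i + i · x_0).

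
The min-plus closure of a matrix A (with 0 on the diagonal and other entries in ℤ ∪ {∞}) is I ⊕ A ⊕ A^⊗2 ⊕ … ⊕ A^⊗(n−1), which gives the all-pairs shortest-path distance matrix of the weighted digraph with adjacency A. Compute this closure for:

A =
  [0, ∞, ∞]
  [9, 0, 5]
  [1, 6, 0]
Closure =
  [0, ∞, ∞]
  [6, 0, 5]
  [1, 6, 0]

This is the Floyd-Warshall all-pairs shortest-path computation. For each intermediate vertex k = 0, 1, …, 2, update dist[i][j] ← min(dist[i][j], dist[i][k] + dist[k][j]). The final matrix gives, for each (i, j), the minimum total weight of any directed path from i to j (possibly empty when i = j).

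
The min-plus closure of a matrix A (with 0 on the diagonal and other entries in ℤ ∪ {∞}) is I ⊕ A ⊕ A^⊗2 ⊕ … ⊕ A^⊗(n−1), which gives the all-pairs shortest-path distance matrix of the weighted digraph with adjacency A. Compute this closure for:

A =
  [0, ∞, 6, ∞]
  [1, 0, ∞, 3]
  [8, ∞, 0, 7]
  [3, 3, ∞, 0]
Closure =
  [0, 16, 6, 13]
  [1, 0, 7, 3]
  [8, 10, 0, 7]
  [3, 3, 9, 0]

This is the Floyd-Warshall all-pairs shortest-path computation. For each intermediate vertex k = 0, 1, …, 3, update dist[i][j] ← min(dist[i][j], dist[i][k] + dist[k][j]). The final matrix gives, for each (i, j), the minimum total weight of any directed path from i to j (possibly empty when i = j).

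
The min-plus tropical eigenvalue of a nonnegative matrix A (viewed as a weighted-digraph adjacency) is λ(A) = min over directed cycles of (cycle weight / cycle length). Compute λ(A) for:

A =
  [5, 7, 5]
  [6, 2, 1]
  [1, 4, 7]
λ(A) = 2

Enumerate directed cycles and compute their means (weight / length). Sample:
  cycle 0 → 0: weight = 5, length = 1, mean = 5/1 ≈ 5.000
  cycle 1 → 1: weight = 2, length = 1, mean = 2/1 ≈ 2.000
  cycle 2 → 2: weight = 7, length = 1, mean = 7/1 ≈ 7.000
  cycle 0 → 1 → 0: weight = 13, length = 2, mean = 13/2 ≈ 6.500
  cycle 0 → 2 → 0: weight = 6, length = 2, mean = 6/2 ≈ 3.000
  cycle 1 → 0 → 1: weight = 13, length = 2, mean = 13/2 ≈ 6.500
Minimum mean = 2.000, attained e.g. along the cycle 1 → 1 with weight 2 and length 1. So λ(A) = 2/1 = 2.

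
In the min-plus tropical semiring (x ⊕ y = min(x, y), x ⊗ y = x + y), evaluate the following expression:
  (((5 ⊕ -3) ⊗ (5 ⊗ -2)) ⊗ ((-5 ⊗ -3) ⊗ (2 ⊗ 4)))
(((5 ⊕ -3) ⊗ (5 ⊗ -2)) ⊗ ((-5 ⊗ -3) ⊗ (2 ⊗ 4))) = -2

Expand innermost to outermost. Recall ⊕ takes the minimum of its arguments and ⊗ takes their sum. Working out the expression (((5 ⊕ -3) ⊗ (5 ⊗ -2)) ⊗ ((-5 ⊗ -3) ⊗ (2 ⊗ 4))) gives -2.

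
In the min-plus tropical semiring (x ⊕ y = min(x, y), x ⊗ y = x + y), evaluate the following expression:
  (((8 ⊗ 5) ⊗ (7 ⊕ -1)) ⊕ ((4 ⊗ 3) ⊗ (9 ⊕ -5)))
(((8 ⊗ 5) ⊗ (7 ⊕ -1)) ⊕ ((4 ⊗ 3) ⊗ (9 ⊕ -5))) = 2

Expand innermost to outermost. Recall ⊕ takes the minimum of its arguments and ⊗ takes their sum. Working out the expression (((8 ⊗ 5) ⊗ (7 ⊕ -1)) ⊕ ((4 ⊗ 3) ⊗ (9 ⊕ -5))) gives 2.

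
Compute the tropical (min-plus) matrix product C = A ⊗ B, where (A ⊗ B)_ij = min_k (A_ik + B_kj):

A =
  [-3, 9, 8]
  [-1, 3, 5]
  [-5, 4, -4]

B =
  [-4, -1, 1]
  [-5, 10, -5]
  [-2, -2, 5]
A ⊗ B =
  [-7, -4, -2]
  [-5, -2, -2]
  [-9, -6, -4]

Apply the min-plus product entry-by-entry:
  C[0][0] = min over k of (A[0][0] + B[0][0] = -3 + -4 = -7, A[0][1] + B[1][0] = 9 + -5 = 4, A[0][2] + B[2][0] = 8 + -2 = 6) = -7 (attained at k = 0)
  C[0][1] = min over k of (A[0][0] + B[0][1] = -3 + -1 = -4, A[0][1] + B[1][1] = 9 + 10 = 19, A[0][2] + B[2][1] = 8 + -2 = 6) = -4 (attained at k = 0)
  C[0][2] = min over k of (A[0][0] + B[0][2] = -3 + 1 = -2, A[0][1] + B[1][2] = 9 + -5 = 4, A[0][2] + B[2][2] = 8 + 5 = 13) = -2 (attained at k = 0)
  C[1][0] = min over k of (A[1][0] + B[0][0] = -1 + -4 = -5, A[1][1] + B[1][0] = 3 + -5 = -2, A[1][2] + B[2][0] = 5 + -2 = 3) = -5 (attained at k = 0)
  C[1][1] = min over k of (A[1][0] + B[0][1] = -1 + -1 = -2, A[1][1] + B[1][1] = 3 + 10 = 13, A[1][2] + B[2][1] = 5 + -2 = 3) = -2 (attained at k = 0)
  C[1][2] = min over k of (A[1][0] + B[0][2] = -1 + 1 = 0, A[1][1] + B[1][2] = 3 + -5 = -2, A[1][2] + B[2][2] = 5 + 5 = 10) = -2 (attained at k = 1)
  C[2][0] = min over k of (A[2][0] + B[0][0] = -5 + -4 = -9, A[2][1] + B[1][0] = 4 + -5 = -1, A[2][2] + B[2][0] = -4 + -2 = -6) = -9 (attained at k = 0)
  C[2][1] = min over k of (A[2][0] + B[0][1] = -5 + -1 = -6, A[2][1] + B[1][1] = 4 + 10 = 14, A[2][2] + B[2][1] = -4 + -2 = -6) = -6 (attained at k = 0)
  C[2][2] = min over k of (A[2][0] + B[0][2] = -5 + 1 = -4, A[2][1] + B[1][2] = 4 + -5 = -1, A[2][2] + B[2][2] = -4 + 5 = 1) = -4 (attained at k = 0)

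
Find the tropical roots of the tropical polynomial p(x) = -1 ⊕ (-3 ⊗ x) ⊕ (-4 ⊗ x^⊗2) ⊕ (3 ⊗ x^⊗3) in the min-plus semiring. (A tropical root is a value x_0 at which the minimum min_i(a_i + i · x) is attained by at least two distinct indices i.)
Roots: {-7, 1, 2}

Each tropical root is a break point of the lower envelope of the lines y = a_i + i · x (there are 4 lines, with slopes 0, 1, ..., 3). Only the lines that attain the minimum somewhere contribute to roots; other lines are dominated. Here the surviving (envelope) indices are i = 3, i = 2, i = 1, i = 0.
Intersections between consecutive envelope lines give the roots: for adjacent envelope indices i < j the intersection is x = (a_i − a_j) / (j − i). Reading off the sorted break points: {-7, 1, 2}.
Verification: at each break x_0, at least two indices attain the minimum of min_i(a_i + i · x_0).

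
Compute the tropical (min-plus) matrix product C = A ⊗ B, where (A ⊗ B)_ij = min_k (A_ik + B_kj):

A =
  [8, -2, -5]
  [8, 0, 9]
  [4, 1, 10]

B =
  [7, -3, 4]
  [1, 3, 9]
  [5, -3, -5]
A ⊗ B =
  [-1, -8, -10]
  [1, 3, 4]
  [2, 1, 5]

Apply the min-plus product entry-by-entry:
  C[0][0] = min over k of (A[0][0] + B[0][0] = 8 + 7 = 15, A[0][1] + B[1][0] = -2 + 1 = -1, A[0][2] + B[2][0] = -5 + 5 = 0) = -1 (attained at k = 1)
  C[0][1] = min over k of (A[0][0] + B[0][1] = 8 + -3 = 5, A[0][1] + B[1][1] = -2 + 3 = 1, A[0][2] + B[2][1] = -5 + -3 = -8) = -8 (attained at k = 2)
  C[0][2] = min over k of (A[0][0] + B[0][2] = 8 + 4 = 12, A[0][1] + B[1][2] = -2 + 9 = 7, A[0][2] + B[2][2] = -5 + -5 = -10) = -10 (attained at k = 2)
  C[1][0] = min over k of (A[1][0] + B[0][0] = 8 + 7 = 15, A[1][1] + B[1][0] = 0 + 1 = 1, A[1][2] + B[2][0] = 9 + 5 = 14) = 1 (attained at k = 1)
  C[1][1] = min over k of (A[1][0] + B[0][1] = 8 + -3 = 5, A[1][1] + B[1][1] = 0 + 3 = 3, A[1][2] + B[2][1] = 9 + -3 = 6) = 3 (attained at k = 1)
  C[1][2] = min over k of (A[1][0] + B[0][2] = 8 + 4 = 12, A[1][1] + B[1][2] = 0 + 9 = 9, A[1][2] + B[2][2] = 9 + -5 = 4) = 4 (attained at k = 2)
  C[2][0] = min over k of (A[2][0] + B[0][0] = 4 + 7 = 11, A[2][1] + B[1][0] = 1 + 1 = 2, A[2][2] + B[2][0] = 10 + 5 = 15) = 2 (attained at k = 1)
  C[2][1] = min over k of (A[2][0] + B[0][1] = 4 + -3 = 1, A[2][1] + B[1][1] = 1 + 3 = 4, A[2][2] + B[2][1] = 10 + -3 = 7) = 1 (attained at k = 0)
  C[2][2] = min over k of (A[2][0] + B[0][2] = 4 + 4 = 8, A[2][1] + B[1][2] = 1 + 9 = 10, A[2][2] + B[2][2] = 10 + -5 = 5) = 5 (attained at k = 2)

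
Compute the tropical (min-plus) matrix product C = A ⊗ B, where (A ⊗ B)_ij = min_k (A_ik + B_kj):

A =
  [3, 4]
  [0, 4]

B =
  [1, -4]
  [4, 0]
A ⊗ B =
  [4, -1]
  [1, -4]

Apply the min-plus product entry-by-entry:
  C[0][0] = min over k of (A[0][0] + B[0][0] = 3 + 1 = 4, A[0][1] + B[1][0] = 4 + 4 = 8) = 4 (attained at k = 0)
  C[0][1] = min over k of (A[0][0] + B[0][1] = 3 + -4 = -1, A[0][1] + B[1][1] = 4 + 0 = 4) = -1 (attained at k = 0)
  C[1][0] = min over k of (A[1][0] + B[0][0] = 0 + 1 = 1, A[1][1] + B[1][0] = 4 + 4 = 8) = 1 (attained at k = 0)
  C[1][1] = min over k of (A[1][0] + B[0][1] = 0 + -4 = -4, A[1][1] + B[1][1] = 4 + 0 = 4) = -4 (attained at k = 0)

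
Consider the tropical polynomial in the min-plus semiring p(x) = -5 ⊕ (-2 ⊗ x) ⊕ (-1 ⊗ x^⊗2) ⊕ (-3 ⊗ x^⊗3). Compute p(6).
p(6) = -5

A tropical monomial a ⊗ x^⊗i evaluates to a + i · x. Evaluating each term at x = 6:
  Term 0 contributes -5 + 0 · 6 = -5
  Term 1 contributes -2 + 1 · 6 = 4
  Term 2 contributes -1 + 2 · 6 = 11
  Term 3 contributes -3 + 3 · 6 = 15
p(6) = ⊕ of these = min[-5, 4, 11, 15] = -5.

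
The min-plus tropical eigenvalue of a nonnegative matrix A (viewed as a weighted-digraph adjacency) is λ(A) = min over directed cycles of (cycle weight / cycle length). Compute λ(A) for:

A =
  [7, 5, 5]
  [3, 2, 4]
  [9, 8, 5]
λ(A) = 2

Enumerate directed cycles and compute their means (weight / length). Sample:
  cycle 0 → 0: weight = 7, length = 1, mean = 7/1 ≈ 7.000
  cycle 1 → 1: weight = 2, length = 1, mean = 2/1 ≈ 2.000
  cycle 2 → 2: weight = 5, length = 1, mean = 5/1 ≈ 5.000
  cycle 0 → 1 → 0: weight = 8, length = 2, mean = 8/2 ≈ 4.000
  cycle 0 → 2 → 0: weight = 14, length = 2, mean = 14/2 ≈ 7.000
  cycle 1 → 0 → 1: weight = 8, length = 2, mean = 8/2 ≈ 4.000
Minimum mean = 2.000, attained e.g. along the cycle 1 → 1 with weight 2 and length 1. So λ(A) = 2/1 = 2.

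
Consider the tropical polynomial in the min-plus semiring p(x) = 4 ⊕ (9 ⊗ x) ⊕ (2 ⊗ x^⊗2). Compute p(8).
p(8) = 4

A tropical monomial a ⊗ x^⊗i evaluates to a + i · x. Evaluating each term at x = 8:
  Term 0 contributes 4 + 0 · 8 = 4
  Term 1 contributes 9 + 1 · 8 = 17
  Term 2 contributes 2 + 2 · 8 = 18
p(8) = ⊕ of these = min[4, 17, 18] = 4.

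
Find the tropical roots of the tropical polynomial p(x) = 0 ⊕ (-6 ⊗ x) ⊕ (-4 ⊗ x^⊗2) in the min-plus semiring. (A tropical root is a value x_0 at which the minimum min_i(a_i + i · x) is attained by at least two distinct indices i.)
Roots: {-2, 6}

Each tropical root is a break point of the lower envelope of the lines y = a_i + i · x (there are 3 lines, with slopes 0, 1, ..., 2). Only the lines that attain the minimum somewhere contribute to roots; other lines are dominated. Here the surviving (envelope) indices are i = 2, i = 1, i = 0.
Intersections between consecutive envelope lines give the roots: for adjacent envelope indices i < j the intersection is x = (a_i − a_j) / (j − i). Reading off the sorted break points: {-2, 6}.
Verification: at each break x_0, at least two indices attain the minimum of min_i(a_i + i · x_0).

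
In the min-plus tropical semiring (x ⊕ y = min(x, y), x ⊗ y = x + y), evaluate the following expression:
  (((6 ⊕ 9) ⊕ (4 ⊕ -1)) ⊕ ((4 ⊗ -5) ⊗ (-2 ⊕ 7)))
(((6 ⊕ 9) ⊕ (4 ⊕ -1)) ⊕ ((4 ⊗ -5) ⊗ (-2 ⊕ 7))) = -3

Expand innermost to outermost. Recall ⊕ takes the minimum of its arguments and ⊗ takes their sum. Working out the expression (((6 ⊕ 9) ⊕ (4 ⊕ -1)) ⊕ ((4 ⊗ -5) ⊗ (-2 ⊕ 7))) gives -3.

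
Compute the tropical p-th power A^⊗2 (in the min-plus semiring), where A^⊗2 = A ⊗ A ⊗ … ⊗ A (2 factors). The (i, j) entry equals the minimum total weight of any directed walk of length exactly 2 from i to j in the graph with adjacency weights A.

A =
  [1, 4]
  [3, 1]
A^⊗2 =
  [2, 5]
  [4, 2]

Each entry (A^⊗2)_ij equals the minimum over all length-2 walks i = v_0 → v_1 → … → v_2 = j of Σ_t A[v_t][v_{t+1}]. For example, for (i, j) = (0, 1) we minimise over 2 possible intermediate vertex sequences; the minimum is 5, attained along the walk 0 → 0 → 1.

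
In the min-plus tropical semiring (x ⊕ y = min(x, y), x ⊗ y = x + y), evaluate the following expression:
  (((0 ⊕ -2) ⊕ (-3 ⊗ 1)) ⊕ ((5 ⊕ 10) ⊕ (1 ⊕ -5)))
(((0 ⊕ -2) ⊕ (-3 ⊗ 1)) ⊕ ((5 ⊕ 10) ⊕ (1 ⊕ -5))) = -5

Expand innermost to outermost. Recall ⊕ takes the minimum of its arguments and ⊗ takes their sum. Working out the expression (((0 ⊕ -2) ⊕ (-3 ⊗ 1)) ⊕ ((5 ⊕ 10) ⊕ (1 ⊕ -5))) gives -5.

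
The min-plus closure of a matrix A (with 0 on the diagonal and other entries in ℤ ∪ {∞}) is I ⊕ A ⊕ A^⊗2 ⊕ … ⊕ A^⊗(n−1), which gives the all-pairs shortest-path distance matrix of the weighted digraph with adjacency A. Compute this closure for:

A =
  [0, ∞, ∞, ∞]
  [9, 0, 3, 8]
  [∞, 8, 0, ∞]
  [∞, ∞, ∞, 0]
Closure =
  [0, ∞, ∞, ∞]
  [9, 0, 3, 8]
  [17, 8, 0, 16]
  [∞, ∞, ∞, 0]

This is the Floyd-Warshall all-pairs shortest-path computation. For each intermediate vertex k = 0, 1, …, 3, update dist[i][j] ← min(dist[i][j], dist[i][k] + dist[k][j]). The final matrix gives, for each (i, j), the minimum total weight of any directed path from i to j (possibly empty when i = j).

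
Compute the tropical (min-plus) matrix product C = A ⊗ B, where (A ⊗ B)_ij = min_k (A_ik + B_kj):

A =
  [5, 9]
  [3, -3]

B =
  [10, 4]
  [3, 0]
A ⊗ B =
  [12, 9]
  [0, -3]

Apply the min-plus product entry-by-entry:
  C[0][0] = min over k of (A[0][0] + B[0][0] = 5 + 10 = 15, A[0][1] + B[1][0] = 9 + 3 = 12) = 12 (attained at k = 1)
  C[0][1] = min over k of (A[0][0] + B[0][1] = 5 + 4 = 9, A[0][1] + B[1][1] = 9 + 0 = 9) = 9 (attained at k = 0)
  C[1][0] = min over k of (A[1][0] + B[0][0] = 3 + 10 = 13, A[1][1] + B[1][0] = -3 + 3 = 0) = 0 (attained at k = 1)
  C[1][1] = min over k of (A[1][0] + B[0][1] = 3 + 4 = 7, A[1][1] + B[1][1] = -3 + 0 = -3) = -3 (attained at k = 1)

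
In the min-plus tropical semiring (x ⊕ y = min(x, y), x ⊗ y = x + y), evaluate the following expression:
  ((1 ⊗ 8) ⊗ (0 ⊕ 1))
((1 ⊗ 8) ⊗ (0 ⊕ 1)) = 9

Expand innermost to outermost. Recall ⊕ takes the minimum of its arguments and ⊗ takes their sum. Working out the expression ((1 ⊗ 8) ⊗ (0 ⊕ 1)) gives 9.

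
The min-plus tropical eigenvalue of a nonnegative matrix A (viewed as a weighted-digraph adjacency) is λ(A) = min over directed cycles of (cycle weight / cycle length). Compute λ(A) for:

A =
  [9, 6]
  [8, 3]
λ(A) = 3

Enumerate directed cycles and compute their means (weight / length). Sample:
  cycle 0 → 0: weight = 9, length = 1, mean = 9/1 ≈ 9.000
  cycle 1 → 1: weight = 3, length = 1, mean = 3/1 ≈ 3.000
  cycle 0 → 1 → 0: weight = 14, length = 2, mean = 14/2 ≈ 7.000
  cycle 1 → 0 → 1: weight = 14, length = 2, mean = 14/2 ≈ 7.000
Minimum mean = 3.000, attained e.g. along the cycle 1 → 1 with weight 3 and length 1. So λ(A) = 3/1 = 3.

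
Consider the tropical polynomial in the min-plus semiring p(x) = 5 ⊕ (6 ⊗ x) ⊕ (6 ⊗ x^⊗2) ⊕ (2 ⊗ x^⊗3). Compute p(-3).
p(-3) = -7

A tropical monomial a ⊗ x^⊗i evaluates to a + i · x. Evaluating each term at x = -3:
  Term 0 contributes 5 + 0 · -3 = 5
  Term 1 contributes 6 + 1 · -3 = 3
  Term 2 contributes 6 + 2 · -3 = 0
  Term 3 contributes 2 + 3 · -3 = -7
p(-3) = ⊕ of these = min[5, 3, 0, -7] = -7.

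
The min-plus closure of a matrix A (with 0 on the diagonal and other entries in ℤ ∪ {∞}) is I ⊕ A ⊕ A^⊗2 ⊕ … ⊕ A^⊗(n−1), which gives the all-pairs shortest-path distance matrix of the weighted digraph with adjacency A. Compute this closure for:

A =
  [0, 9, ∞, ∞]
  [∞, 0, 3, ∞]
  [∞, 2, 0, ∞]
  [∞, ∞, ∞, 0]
Closure =
  [0, 9, 12, ∞]
  [∞, 0, 3, ∞]
  [∞, 2, 0, ∞]
  [∞, ∞, ∞, 0]

This is the Floyd-Warshall all-pairs shortest-path computation. For each intermediate vertex k = 0, 1, …, 3, update dist[i][j] ← min(dist[i][j], dist[i][k] + dist[k][j]). The final matrix gives, for each (i, j), the minimum total weight of any directed path from i to j (possibly empty when i = j).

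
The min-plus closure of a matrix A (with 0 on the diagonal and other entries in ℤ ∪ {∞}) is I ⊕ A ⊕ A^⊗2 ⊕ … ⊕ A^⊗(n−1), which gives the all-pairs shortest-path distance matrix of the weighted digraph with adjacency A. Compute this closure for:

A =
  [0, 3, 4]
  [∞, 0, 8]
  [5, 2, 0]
Closure =
  [0, 3, 4]
  [13, 0, 8]
  [5, 2, 0]

This is the Floyd-Warshall all-pairs shortest-path computation. For each intermediate vertex k = 0, 1, …, 2, update dist[i][j] ← min(dist[i][j], dist[i][k] + dist[k][j]). The final matrix gives, for each (i, j), the minimum total weight of any directed path from i to j (possibly empty when i = j).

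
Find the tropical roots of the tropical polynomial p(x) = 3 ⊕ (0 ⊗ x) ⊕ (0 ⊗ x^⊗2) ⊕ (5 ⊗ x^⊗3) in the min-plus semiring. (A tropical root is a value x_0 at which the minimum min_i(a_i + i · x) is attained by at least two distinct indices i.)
Roots: {-5, 0, 3}

Each tropical root is a break point of the lower envelope of the lines y = a_i + i · x (there are 4 lines, with slopes 0, 1, ..., 3). Only the lines that attain the minimum somewhere contribute to roots; other lines are dominated. Here the surviving (envelope) indices are i = 3, i = 2, i = 1, i = 0.
Intersections between consecutive envelope lines give the roots: for adjacent envelope indices i < j the intersection is x = (a_i − a_j) / (j − i). Reading off the sorted break points: {-5, 0, 3}.
Verification: at each break x_0, at least two indices attain the minimum of min_i(a_i + i · x_0).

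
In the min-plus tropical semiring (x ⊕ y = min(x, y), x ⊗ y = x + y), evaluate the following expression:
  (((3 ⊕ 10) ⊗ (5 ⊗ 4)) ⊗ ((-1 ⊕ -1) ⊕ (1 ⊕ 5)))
(((3 ⊕ 10) ⊗ (5 ⊗ 4)) ⊗ ((-1 ⊕ -1) ⊕ (1 ⊕ 5))) = 11

Expand innermost to outermost. Recall ⊕ takes the minimum of its arguments and ⊗ takes their sum. Working out the expression (((3 ⊕ 10) ⊗ (5 ⊗ 4)) ⊗ ((-1 ⊕ -1) ⊕ (1 ⊕ 5))) gives 11.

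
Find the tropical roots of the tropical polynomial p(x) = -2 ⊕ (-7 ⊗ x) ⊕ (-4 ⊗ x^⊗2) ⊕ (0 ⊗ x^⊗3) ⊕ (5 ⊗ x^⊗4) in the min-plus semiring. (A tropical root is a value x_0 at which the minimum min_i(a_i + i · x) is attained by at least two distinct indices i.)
Roots: {-5, -4, -3, 5}

Each tropical root is a break point of the lower envelope of the lines y = a_i + i · x (there are 5 lines, with slopes 0, 1, ..., 4). Only the lines that attain the minimum somewhere contribute to roots; other lines are dominated. Here the surviving (envelope) indices are i = 4, i = 3, i = 2, i = 1, i = 0.
Intersections between consecutive envelope lines give the roots: for adjacent envelope indices i < j the intersection is x = (a_i − a_j) / (j − i). Reading off the sorted break points: {-5, -4, -3, 5}.
Verification: at each break x_0, at least two indices attain the minimum of min_i(a_i + i · x_0).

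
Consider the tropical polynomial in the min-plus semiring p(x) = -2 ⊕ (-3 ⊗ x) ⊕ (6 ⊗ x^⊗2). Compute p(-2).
p(-2) = -5

A tropical monomial a ⊗ x^⊗i evaluates to a + i · x. Evaluating each term at x = -2:
  Term 0 contributes -2 + 0 · -2 = -2
  Term 1 contributes -3 + 1 · -2 = -5
  Term 2 contributes 6 + 2 · -2 = 2
p(-2) = ⊕ of these = min[-2, -5, 2] = -5.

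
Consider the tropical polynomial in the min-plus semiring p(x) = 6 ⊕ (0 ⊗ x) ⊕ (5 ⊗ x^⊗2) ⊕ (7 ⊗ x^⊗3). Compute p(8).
p(8) = 6

A tropical monomial a ⊗ x^⊗i evaluates to a + i · x. Evaluating each term at x = 8:
  Term 0 contributes 6 + 0 · 8 = 6
  Term 1 contributes 0 + 1 · 8 = 8
  Term 2 contributes 5 + 2 · 8 = 21
  Term 3 contributes 7 + 3 · 8 = 31
p(8) = ⊕ of these = min[6, 8, 21, 31] = 6.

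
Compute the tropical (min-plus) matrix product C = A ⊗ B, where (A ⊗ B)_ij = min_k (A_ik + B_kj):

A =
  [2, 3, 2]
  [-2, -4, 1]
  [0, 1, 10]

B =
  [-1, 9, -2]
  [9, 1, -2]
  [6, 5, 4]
A ⊗ B =
  [1, 4, 0]
  [-3, -3, -6]
  [-1, 2, -2]

Apply the min-plus product entry-by-entry:
  C[0][0] = min over k of (A[0][0] + B[0][0] = 2 + -1 = 1, A[0][1] + B[1][0] = 3 + 9 = 12, A[0][2] + B[2][0] = 2 + 6 = 8) = 1 (attained at k = 0)
  C[0][1] = min over k of (A[0][0] + B[0][1] = 2 + 9 = 11, A[0][1] + B[1][1] = 3 + 1 = 4, A[0][2] + B[2][1] = 2 + 5 = 7) = 4 (attained at k = 1)
  C[0][2] = min over k of (A[0][0] + B[0][2] = 2 + -2 = 0, A[0][1] + B[1][2] = 3 + -2 = 1, A[0][2] + B[2][2] = 2 + 4 = 6) = 0 (attained at k = 0)
  C[1][0] = min over k of (A[1][0] + B[0][0] = -2 + -1 = -3, A[1][1] + B[1][0] = -4 + 9 = 5, A[1][2] + B[2][0] = 1 + 6 = 7) = -3 (attained at k = 0)
  C[1][1] = min over k of (A[1][0] + B[0][1] = -2 + 9 = 7, A[1][1] + B[1][1] = -4 + 1 = -3, A[1][2] + B[2][1] = 1 + 5 = 6) = -3 (attained at k = 1)
  C[1][2] = min over k of (A[1][0] + B[0][2] = -2 + -2 = -4, A[1][1] + B[1][2] = -4 + -2 = -6, A[1][2] + B[2][2] = 1 + 4 = 5) = -6 (attained at k = 1)
  C[2][0] = min over k of (A[2][0] + B[0][0] = 0 + -1 = -1, A[2][1] + B[1][0] = 1 + 9 = 10, A[2][2] + B[2][0] = 10 + 6 = 16) = -1 (attained at k = 0)
  C[2][1] = min over k of (A[2][0] + B[0][1] = 0 + 9 = 9, A[2][1] + B[1][1] = 1 + 1 = 2, A[2][2] + B[2][1] = 10 + 5 = 15) = 2 (attained at k = 1)
  C[2][2] = min over k of (A[2][0] + B[0][2] = 0 + -2 = -2, A[2][1] + B[1][2] = 1 + -2 = -1, A[2][2] + B[2][2] = 10 + 4 = 14) = -2 (attained at k = 0)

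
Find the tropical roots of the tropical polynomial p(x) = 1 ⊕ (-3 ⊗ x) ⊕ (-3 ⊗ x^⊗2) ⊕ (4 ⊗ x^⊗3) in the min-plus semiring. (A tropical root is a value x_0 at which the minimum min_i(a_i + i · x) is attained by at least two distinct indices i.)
Roots: {-7, 0, 4}

Each tropical root is a break point of the lower envelope of the lines y = a_i + i · x (there are 4 lines, with slopes 0, 1, ..., 3). Only the lines that attain the minimum somewhere contribute to roots; other lines are dominated. Here the surviving (envelope) indices are i = 3, i = 2, i = 1, i = 0.
Intersections between consecutive envelope lines give the roots: for adjacent envelope indices i < j the intersection is x = (a_i − a_j) / (j − i). Reading off the sorted break points: {-7, 0, 4}.
Verification: at each break x_0, at least two indices attain the minimum of min_i(a_i + i · x_0).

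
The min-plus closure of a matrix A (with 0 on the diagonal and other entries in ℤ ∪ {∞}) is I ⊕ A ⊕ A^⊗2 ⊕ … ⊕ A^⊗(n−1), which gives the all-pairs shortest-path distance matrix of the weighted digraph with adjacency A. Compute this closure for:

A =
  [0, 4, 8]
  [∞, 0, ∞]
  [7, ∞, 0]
Closure =
  [0, 4, 8]
  [∞, 0, ∞]
  [7, 11, 0]

This is the Floyd-Warshall all-pairs shortest-path computation. For each intermediate vertex k = 0, 1, …, 2, update dist[i][j] ← min(dist[i][j], dist[i][k] + dist[k][j]). The final matrix gives, for each (i, j), the minimum total weight of any directed path from i to j (possibly empty when i = j).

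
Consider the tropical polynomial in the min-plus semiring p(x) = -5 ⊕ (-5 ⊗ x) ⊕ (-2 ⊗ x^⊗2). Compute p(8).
p(8) = -5

A tropical monomial a ⊗ x^⊗i evaluates to a + i · x. Evaluating each term at x = 8:
  Term 0 contributes -5 + 0 · 8 = -5
  Term 1 contributes -5 + 1 · 8 = 3
  Term 2 contributes -2 + 2 · 8 = 14
p(8) = ⊕ of these = min[-5, 3, 14] = -5.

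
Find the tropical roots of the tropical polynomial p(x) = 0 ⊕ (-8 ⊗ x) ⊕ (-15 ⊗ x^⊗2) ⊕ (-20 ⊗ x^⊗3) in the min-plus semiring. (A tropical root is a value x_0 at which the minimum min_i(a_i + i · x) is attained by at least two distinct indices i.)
Roots: {5, 7, 8}

Each tropical root is a break point of the lower envelope of the lines y = a_i + i · x (there are 4 lines, with slopes 0, 1, ..., 3). Only the lines that attain the minimum somewhere contribute to roots; other lines are dominated. Here the surviving (envelope) indices are i = 3, i = 2, i = 1, i = 0.
Intersections between consecutive envelope lines give the roots: for adjacent envelope indices i < j the intersection is x = (a_i − a_j) / (j − i). Reading off the sorted break points: {5, 7, 8}.
Verification: at each break x_0, at least two indices attain the minimum of min_i(a_i + i · x_0).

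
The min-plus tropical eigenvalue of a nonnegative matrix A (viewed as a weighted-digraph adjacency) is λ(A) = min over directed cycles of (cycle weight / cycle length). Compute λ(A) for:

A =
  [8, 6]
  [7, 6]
λ(A) = 6

Enumerate directed cycles and compute their means (weight / length). Sample:
  cycle 0 → 0: weight = 8, length = 1, mean = 8/1 ≈ 8.000
  cycle 1 → 1: weight = 6, length = 1, mean = 6/1 ≈ 6.000
  cycle 0 → 1 → 0: weight = 13, length = 2, mean = 13/2 ≈ 6.500
  cycle 1 → 0 → 1: weight = 13, length = 2, mean = 13/2 ≈ 6.500
Minimum mean = 6.000, attained e.g. along the cycle 1 → 1 with weight 6 and length 1. So λ(A) = 6/1 = 6.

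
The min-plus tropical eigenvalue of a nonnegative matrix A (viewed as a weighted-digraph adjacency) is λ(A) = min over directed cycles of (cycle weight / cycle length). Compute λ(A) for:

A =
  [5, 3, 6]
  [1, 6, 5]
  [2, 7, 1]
λ(A) = 1

Enumerate directed cycles and compute their means (weight / length). Sample:
  cycle 0 → 0: weight = 5, length = 1, mean = 5/1 ≈ 5.000
  cycle 1 → 1: weight = 6, length = 1, mean = 6/1 ≈ 6.000
  cycle 2 → 2: weight = 1, length = 1, mean = 1/1 ≈ 1.000
  cycle 0 → 1 → 0: weight = 4, length = 2, mean = 4/2 ≈ 2.000
  cycle 0 → 2 → 0: weight = 8, length = 2, mean = 8/2 ≈ 4.000
  cycle 1 → 0 → 1: weight = 4, length = 2, mean = 4/2 ≈ 2.000
Minimum mean = 1.000, attained e.g. along the cycle 2 → 2 with weight 1 and length 1. So λ(A) = 1/1 = 1.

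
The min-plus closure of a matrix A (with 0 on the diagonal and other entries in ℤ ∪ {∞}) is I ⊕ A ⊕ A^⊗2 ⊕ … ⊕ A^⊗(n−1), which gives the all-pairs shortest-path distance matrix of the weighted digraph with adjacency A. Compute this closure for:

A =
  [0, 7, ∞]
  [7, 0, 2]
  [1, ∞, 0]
Closure =
  [0, 7, 9]
  [3, 0, 2]
  [1, 8, 0]

This is the Floyd-Warshall all-pairs shortest-path computation. For each intermediate vertex k = 0, 1, …, 2, update dist[i][j] ← min(dist[i][j], dist[i][k] + dist[k][j]). The final matrix gives, for each (i, j), the minimum total weight of any directed path from i to j (possibly empty when i = j).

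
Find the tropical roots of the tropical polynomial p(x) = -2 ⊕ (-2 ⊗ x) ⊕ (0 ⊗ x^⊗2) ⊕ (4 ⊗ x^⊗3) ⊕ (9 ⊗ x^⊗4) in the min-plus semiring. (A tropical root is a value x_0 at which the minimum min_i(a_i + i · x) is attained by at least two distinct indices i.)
Roots: {-5, -4, -2, 0}

Each tropical root is a break point of the lower envelope of the lines y = a_i + i · x (there are 5 lines, with slopes 0, 1, ..., 4). Only the lines that attain the minimum somewhere contribute to roots; other lines are dominated. Here the surviving (envelope) indices are i = 4, i = 3, i = 2, i = 1, i = 0.
Intersections between consecutive envelope lines give the roots: for adjacent envelope indices i < j the intersection is x = (a_i − a_j) / (j − i). Reading off the sorted break points: {-5, -4, -2, 0}.
Verification: at each break x_0, at least two indices attain the minimum of min_i(a_i + i · x_0).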